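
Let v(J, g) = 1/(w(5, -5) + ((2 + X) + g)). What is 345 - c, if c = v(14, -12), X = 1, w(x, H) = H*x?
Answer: 11731/34 ≈ 345.03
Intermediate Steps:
v(J, g) = 1/(-22 + g) (v(J, g) = 1/(-5*5 + ((2 + 1) + g)) = 1/(-25 + (3 + g)) = 1/(-22 + g))
c = -1/34 (c = 1/(-22 - 12) = 1/(-34) = -1/34 ≈ -0.029412)
345 - c = 345 - 1*(-1/34) = 345 + 1/34 = 11731/34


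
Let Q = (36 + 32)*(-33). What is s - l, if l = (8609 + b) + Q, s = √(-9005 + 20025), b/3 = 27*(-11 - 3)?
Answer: -5231 + 2*√2755 ≈ -5126.0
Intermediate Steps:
b = -1134 (b = 3*(27*(-11 - 3)) = 3*(27*(-14)) = 3*(-378) = -1134)
Q = -2244 (Q = 68*(-33) = -2244)
s = 2*√2755 (s = √11020 = 2*√2755 ≈ 104.98)
l = 5231 (l = (8609 - 1134) - 2244 = 7475 - 2244 = 5231)
s - l = 2*√2755 - 1*5231 = 2*√2755 - 5231 = -5231 + 2*√2755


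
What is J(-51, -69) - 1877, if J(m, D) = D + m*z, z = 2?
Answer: -2048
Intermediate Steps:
J(m, D) = D + 2*m (J(m, D) = D + m*2 = D + 2*m)
J(-51, -69) - 1877 = (-69 + 2*(-51)) - 1877 = (-69 - 102) - 1877 = -171 - 1877 = -2048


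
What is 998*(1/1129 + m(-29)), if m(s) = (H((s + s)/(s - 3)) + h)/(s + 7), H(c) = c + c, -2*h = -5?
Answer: -27517355/99352 ≈ -276.97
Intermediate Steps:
h = 5/2 (h = -½*(-5) = 5/2 ≈ 2.5000)
H(c) = 2*c
m(s) = (5/2 + 4*s/(-3 + s))/(7 + s) (m(s) = (2*((s + s)/(s - 3)) + 5/2)/(s + 7) = (2*((2*s)/(-3 + s)) + 5/2)/(7 + s) = (2*(2*s/(-3 + s)) + 5/2)/(7 + s) = (4*s/(-3 + s) + 5/2)/(7 + s) = (5/2 + 4*s/(-3 + s))/(7 + s))
998*(1/1129 + m(-29)) = 998*(1/1129 + (-15 + 13*(-29))/(2*(-3 - 29)*(7 - 29))) = 998*(1/1129 + (½)*(-15 - 377)/(-32*(-22))) = 998*(1/1129 + (½)*(-1/32)*(-1/22)*(-392)) = 998*(1/1129 - 49/176) = 998*(-55145/198704) = -27517355/99352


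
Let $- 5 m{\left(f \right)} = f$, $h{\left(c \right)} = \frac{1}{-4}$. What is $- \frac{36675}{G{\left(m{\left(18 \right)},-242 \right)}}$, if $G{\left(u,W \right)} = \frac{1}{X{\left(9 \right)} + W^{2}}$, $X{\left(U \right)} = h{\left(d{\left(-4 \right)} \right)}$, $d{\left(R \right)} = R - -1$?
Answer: $- \frac{8591302125}{4} \approx -2.1478 \cdot 10^{9}$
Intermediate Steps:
$d{\left(R \right)} = 1 + R$ ($d{\left(R \right)} = R + 1 = 1 + R$)
$h{\left(c \right)} = - \frac{1}{4}$
$m{\left(f \right)} = - \frac{f}{5}$
$X{\left(U \right)} = - \frac{1}{4}$
$G{\left(u,W \right)} = \frac{1}{- \frac{1}{4} + W^{2}}$
$- \frac{36675}{G{\left(m{\left(18 \right)},-242 \right)}} = - \frac{36675}{4 \frac{1}{-1 + 4 \left(-242\right)^{2}}} = - \frac{36675}{4 \frac{1}{-1 + 4 \cdot 58564}} = - \frac{36675}{4 \frac{1}{-1 + 234256}} = - \frac{36675}{4 \cdot \frac{1}{234255}} = - \frac{36675}{\frac{4}{234255}} = \left(-36675\right) \frac{234255}{4} = - \frac{8591302125}{4}$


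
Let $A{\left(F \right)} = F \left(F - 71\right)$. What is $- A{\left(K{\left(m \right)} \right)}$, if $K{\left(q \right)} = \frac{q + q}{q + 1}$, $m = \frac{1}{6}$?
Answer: $\frac{990}{49} \approx 20.204$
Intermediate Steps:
$m = \frac{1}{6} \approx 0.16667$
$K{\left(q \right)} = \frac{2 q}{1 + q}$
$A{\left(F \right)} = F \left(-71 + F\right)$
$- A{\left(K{\left(m \right)} \right)} = - 2 \cdot \frac{1}{6} \frac{1}{1 + \frac{1}{6}} \left(-71 + 2 \cdot \frac{1}{6} \frac{1}{1 + \frac{1}{6}}\right) = - 2 \cdot \frac{1}{6} \frac{1}{\frac{7}{6}} \left(-71 + 2 \cdot \frac{1}{6} \frac{1}{\frac{7}{6}}\right) = - 2 \cdot \frac{1}{6} \cdot \frac{6}{7} \left(-71 + 2 \cdot \frac{1}{6} \cdot \frac{6}{7}\right) = - \frac{2 \left(-71 + \frac{2}{7}\right)}{7} = - \frac{2 \left(-495\right)}{7 \cdot 7} = \left(-1\right) \left(- \frac{990}{49}\right) = \frac{990}{49}$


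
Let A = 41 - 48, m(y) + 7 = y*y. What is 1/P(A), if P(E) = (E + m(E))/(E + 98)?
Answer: 13/5 ≈ 2.6000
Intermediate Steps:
m(y) = -7 + y² (m(y) = -7 + y*y = -7 + y²)
A = -7
P(E) = (-7 + E + E²)/(98 + E) (P(E) = (E + (-7 + E²))/(E + 98) = (-7 + E + E²)/(98 + E))
1/P(A) = 1/((-7 - 7 + (-7)²)/(98 - 7)) = 1/((-7 - 7 + 49)/91) = 1/((1/91)*35) = 1/(5/13) = 13/5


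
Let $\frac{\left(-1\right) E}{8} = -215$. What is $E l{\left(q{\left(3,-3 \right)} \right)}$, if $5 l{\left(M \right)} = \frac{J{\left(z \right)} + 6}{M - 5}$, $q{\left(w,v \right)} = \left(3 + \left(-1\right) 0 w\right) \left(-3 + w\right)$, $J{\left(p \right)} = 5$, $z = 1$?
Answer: $- \frac{3784}{5} \approx -756.8$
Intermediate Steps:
$E = 1720$ ($E = \left(-8\right) \left(-215\right) = 1720$)
$q{\left(w,v \right)} = -9 + 3 w$ ($q{\left(w,v \right)} = \left(3 + 0 w\right) \left(-3 + w\right) = \left(3 + 0\right) \left(-3 + w\right) = 3 \left(-3 + w\right) = -9 + 3 w$)
$l{\left(M \right)} = \frac{11}{5 \left(-5 + M\right)}$ ($l{\left(M \right)} = \frac{\left(5 + 6\right) \frac{1}{M - 5}}{5} = \frac{11 \frac{1}{-5 + M}}{5} = \frac{11}{5 \left(-5 + M\right)}$)
$E l{\left(q{\left(3,-3 \right)} \right)} = 1720 \frac{11}{5 \left(-5 + \left(-9 + 3 \cdot 3\right)\right)} = 1720 \frac{11}{5 \left(-5 + \left(-9 + 9\right)\right)} = 1720 \frac{11}{5 \left(-5 + 0\right)} = 1720 \frac{11}{5 \left(-5\right)} = 1720 \cdot \frac{11}{5} \left(- \frac{1}{5}\right) = 1720 \left(- \frac{11}{25}\right) = - \frac{3784}{5}$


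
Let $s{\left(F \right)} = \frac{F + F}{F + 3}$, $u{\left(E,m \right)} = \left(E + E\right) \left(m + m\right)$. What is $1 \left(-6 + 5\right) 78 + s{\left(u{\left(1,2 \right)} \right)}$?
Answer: $- \frac{842}{11} \approx -76.545$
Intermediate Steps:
$u{\left(E,m \right)} = 4 E m$ ($u{\left(E,m \right)} = 2 E 2 m = 4 E m$)
$s{\left(F \right)} = \frac{2 F}{3 + F}$
$1 \left(-6 + 5\right) 78 + s{\left(u{\left(1,2 \right)} \right)} = 1 \left(-6 + 5\right) 78 + \frac{2 \cdot 4 \cdot 1 \cdot 2}{3 + 4 \cdot 1 \cdot 2} = 1 \left(-1\right) 78 + 2 \cdot 8 \frac{1}{3 + 8} = \left(-1\right) 78 + 2 \cdot 8 \cdot \frac{1}{11} = -78 + 2 \cdot 8 \cdot \frac{1}{11} = -78 + \frac{16}{11} = - \frac{842}{11}$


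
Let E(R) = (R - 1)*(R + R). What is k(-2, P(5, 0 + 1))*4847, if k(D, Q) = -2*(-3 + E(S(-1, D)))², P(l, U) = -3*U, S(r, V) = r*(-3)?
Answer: -785214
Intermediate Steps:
S(r, V) = -3*r
E(R) = 2*R*(-1 + R) (E(R) = (-1 + R)*(2*R) = 2*R*(-1 + R))
k(D, Q) = -162 (k(D, Q) = -2*(-3 + 2*(-3*(-1))*(-1 - 3*(-1)))² = -2*(-3 + 2*3*(-1 + 3))² = -2*(-3 + 2*3*2)² = -2*(-3 + 12)² = -2*9² = -2*81 = -162)
k(-2, P(5, 0 + 1))*4847 = -162*4847 = -785214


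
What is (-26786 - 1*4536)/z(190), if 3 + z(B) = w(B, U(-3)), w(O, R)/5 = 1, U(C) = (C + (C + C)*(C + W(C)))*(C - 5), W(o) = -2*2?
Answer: -15661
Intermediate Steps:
W(o) = -4
U(C) = (-5 + C)*(C + 2*C*(-4 + C)) (U(C) = (C + (C + C)*(C - 4))*(C - 5) = (C + (2*C)*(-4 + C))*(-5 + C) = (C + 2*C*(-4 + C))*(-5 + C) = (-5 + C)*(C + 2*C*(-4 + C)))
w(O, R) = 5 (w(O, R) = 5*1 = 5)
z(B) = 2 (z(B) = -3 + 5 = 2)
(-26786 - 1*4536)/z(190) = (-26786 - 1*4536)/2 = (-26786 - 4536)*(1/2) = -31322*1/2 = -15661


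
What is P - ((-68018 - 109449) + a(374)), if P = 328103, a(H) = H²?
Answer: 365694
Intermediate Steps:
P - ((-68018 - 109449) + a(374)) = 328103 - ((-68018 - 109449) + 374²) = 328103 - (-177467 + 139876) = 328103 - 1*(-37591) = 328103 + 37591 = 365694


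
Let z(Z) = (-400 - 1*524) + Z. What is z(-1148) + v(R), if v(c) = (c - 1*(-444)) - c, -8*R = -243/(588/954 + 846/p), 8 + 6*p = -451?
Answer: -1628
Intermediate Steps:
p = -153/2 (p = -4/3 + (⅙)*(-451) = -4/3 - 451/6 = -153/2 ≈ -76.500)
z(Z) = -924 + Z (z(Z) = (-400 - 524) + Z = -924 + Z)
R = -656829/225808 (R = -(-243)/(8*(588/954 + 846/(-153/2))) = -(-243)/(8*(588*(1/954) + 846*(-2/153))) = -(-243)/(8*(98/159 - 188/17)) = -(-243)/(8*(-28226/2703)) = -(-243)*(-2703)/(8*28226) = -⅛*656829/28226 = -656829/225808 ≈ -2.9088)
v(c) = 444 (v(c) = (c + 444) - c = (444 + c) - c = 444)
z(-1148) + v(R) = (-924 - 1148) + 444 = -2072 + 444 = -1628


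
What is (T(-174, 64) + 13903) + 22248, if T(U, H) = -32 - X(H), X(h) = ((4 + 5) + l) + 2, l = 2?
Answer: 36106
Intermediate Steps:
X(h) = 13 (X(h) = ((4 + 5) + 2) + 2 = (9 + 2) + 2 = 11 + 2 = 13)
T(U, H) = -45 (T(U, H) = -32 - 1*13 = -32 - 13 = -45)
(T(-174, 64) + 13903) + 22248 = (-45 + 13903) + 22248 = 13858 + 22248 = 36106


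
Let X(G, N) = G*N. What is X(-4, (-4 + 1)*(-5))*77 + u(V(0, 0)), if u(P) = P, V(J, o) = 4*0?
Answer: -4620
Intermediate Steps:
V(J, o) = 0
X(-4, (-4 + 1)*(-5))*77 + u(V(0, 0)) = -4*(-4 + 1)*(-5)*77 + 0 = -(-12)*(-5)*77 + 0 = -4*15*77 + 0 = -60*77 + 0 = -4620 + 0 = -4620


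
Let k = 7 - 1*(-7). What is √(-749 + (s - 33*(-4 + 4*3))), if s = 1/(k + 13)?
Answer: 5*I*√3282/9 ≈ 31.827*I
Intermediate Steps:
k = 14 (k = 7 + 7 = 14)
s = 1/27 (s = 1/(14 + 13) = 1/27 ≈ 0.037037)
√(-749 + (s - 33*(-4 + 4*3))) = √(-749 + (1/27 - 33*(-4 + 4*3))) = √(-749 + (1/27 - 33*(-4 + 12))) = √(-749 + (1/27 - 33*8)) = √(-749 + (1/27 - 264)) = √(-749 - 7127/27) = √(-27350/27) = 5*I*√3282/9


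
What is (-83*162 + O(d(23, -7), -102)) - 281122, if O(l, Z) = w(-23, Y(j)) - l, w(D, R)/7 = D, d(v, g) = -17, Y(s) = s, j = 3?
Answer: -294712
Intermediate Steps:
w(D, R) = 7*D
O(l, Z) = -161 - l (O(l, Z) = 7*(-23) - l = -161 - l)
(-83*162 + O(d(23, -7), -102)) - 281122 = (-83*162 + (-161 - 1*(-17))) - 281122 = (-13446 + (-161 + 17)) - 281122 = (-13446 - 144) - 281122 = -13590 - 281122 = -294712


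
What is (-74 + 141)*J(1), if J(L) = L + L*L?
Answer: 134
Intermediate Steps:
J(L) = L + L**2
(-74 + 141)*J(1) = (-74 + 141)*(1*(1 + 1)) = 67*(1*2) = 67*2 = 134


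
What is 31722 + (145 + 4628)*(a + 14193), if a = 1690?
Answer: 75841281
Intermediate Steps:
31722 + (145 + 4628)*(a + 14193) = 31722 + (145 + 4628)*(1690 + 14193) = 31722 + 4773*15883 = 31722 + 75809559 = 75841281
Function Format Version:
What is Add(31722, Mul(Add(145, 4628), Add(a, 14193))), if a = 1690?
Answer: 75841281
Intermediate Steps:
Add(31722, Mul(Add(145, 4628), Add(a, 14193))) = Add(31722, Mul(Add(145, 4628), Add(1690, 14193))) = Add(31722, Mul(4773, 15883)) = Add(31722, 75809559) = 75841281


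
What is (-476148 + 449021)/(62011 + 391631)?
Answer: -27127/453642 ≈ -0.059798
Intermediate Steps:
(-476148 + 449021)/(62011 + 391631) = -27127/453642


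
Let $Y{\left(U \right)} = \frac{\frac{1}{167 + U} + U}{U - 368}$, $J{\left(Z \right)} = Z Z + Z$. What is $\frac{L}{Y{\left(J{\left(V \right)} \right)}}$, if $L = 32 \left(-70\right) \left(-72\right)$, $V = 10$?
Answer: $- \frac{548858880}{1451} \approx -3.7826 \cdot 10^{5}$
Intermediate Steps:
$L = 161280$ ($L = \left(-2240\right) \left(-72\right) = 161280$)
$J{\left(Z \right)} = Z + Z^{2}$ ($J{\left(Z \right)} = Z^{2} + Z = Z + Z^{2}$)
$Y{\left(U \right)} = \frac{U + \frac{1}{167 + U}}{-368 + U}$
$\frac{L}{Y{\left(J{\left(V \right)} \right)}} = \frac{161280}{\frac{1}{-61456 + \left(10 \left(1 + 10\right)\right)^{2} - 201 \cdot 10 \left(1 + 10\right)} \left(1 + \left(10 \left(1 + 10\right)\right)^{2} + 167 \cdot 10 \left(1 + 10\right)\right)} = \frac{161280}{\frac{1}{-61456 + \left(10 \cdot 11\right)^{2} - 201 \cdot 10 \cdot 11} \left(1 + \left(10 \cdot 11\right)^{2} + 167 \cdot 10 \cdot 11\right)} = \frac{161280}{\frac{1}{-61456 + 110^{2} - 22110} \left(1 + 110^{2} + 167 \cdot 110\right)} = \frac{161280}{\frac{1}{-61456 + 12100 - 22110} \left(1 + 12100 + 18370\right)} = \frac{161280}{\frac{1}{-71466} \cdot 30471} = \frac{161280}{\left(- \frac{1}{71466}\right) 30471} = \frac{161280}{- \frac{10157}{23822}} = 161280 \left(- \frac{23822}{10157}\right) = - \frac{548858880}{1451}$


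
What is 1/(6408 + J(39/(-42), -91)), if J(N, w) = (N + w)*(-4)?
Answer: 7/47430 ≈ 0.00014759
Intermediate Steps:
J(N, w) = -4*N - 4*w
1/(6408 + J(39/(-42), -91)) = 1/(6408 + (-156/(-42) - 4*(-91))) = 1/(6408 + (-156*(-1)/42 + 364)) = 1/(6408 + (-4*(-13/14) + 364)) = 1/(6408 + (26/7 + 364)) = 1/(6408 + 2574/7) = 1/(47430/7) = 7/47430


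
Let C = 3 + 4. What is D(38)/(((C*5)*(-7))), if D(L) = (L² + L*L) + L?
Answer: -418/35 ≈ -11.943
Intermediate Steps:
C = 7
D(L) = L + 2*L² (D(L) = (L² + L²) + L = 2*L² + L = L + 2*L²)
D(38)/(((C*5)*(-7))) = (38*(1 + 2*38))/(((7*5)*(-7))) = (38*(1 + 76))/((35*(-7))) = (38*77)/(-245) = 2926*(-1/245) = -418/35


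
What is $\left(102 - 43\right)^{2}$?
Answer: $3481$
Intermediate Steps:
$\left(102 - 43\right)^{2} = 59^{2} = 3481$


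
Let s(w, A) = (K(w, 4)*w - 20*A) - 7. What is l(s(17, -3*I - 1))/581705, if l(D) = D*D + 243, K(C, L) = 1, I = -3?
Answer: 22743/581705 ≈ 0.039097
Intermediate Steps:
s(w, A) = -7 + w - 20*A (s(w, A) = (1*w - 20*A) - 7 = (w - 20*A) - 7 = -7 + w - 20*A)
l(D) = 243 + D² (l(D) = D² + 243 = 243 + D²)
l(s(17, -3*I - 1))/581705 = (243 + (-7 + 17 - 20*(-3*(-3) - 1))²)/581705 = (243 + (-7 + 17 - 20*(9 - 1))²)*(1/581705) = (243 + (-7 + 17 - 20*8)²)*(1/581705) = (243 + (-7 + 17 - 160)²)*(1/581705) = (243 + (-150)²)*(1/581705) = (243 + 22500)*(1/581705) = 22743*(1/581705) = 22743/581705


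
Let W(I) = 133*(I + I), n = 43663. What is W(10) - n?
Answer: -41003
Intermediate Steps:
W(I) = 266*I (W(I) = 133*(2*I) = 266*I)
W(10) - n = 266*10 - 1*43663 = 2660 - 43663 = -41003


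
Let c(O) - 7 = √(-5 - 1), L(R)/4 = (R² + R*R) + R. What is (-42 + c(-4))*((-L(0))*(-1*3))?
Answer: 0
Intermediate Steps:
L(R) = 4*R + 8*R² (L(R) = 4*((R² + R*R) + R) = 4*((R² + R²) + R) = 4*(2*R² + R) = 4*(R + 2*R²) = 4*R + 8*R²)
c(O) = 7 + I*√6 (c(O) = 7 + √(-5 - 1) = 7 + √(-6) = 7 + I*√6)
(-42 + c(-4))*((-L(0))*(-1*3)) = (-42 + (7 + I*√6))*((-4*0*(1 + 2*0))*(-1*3)) = (-35 + I*√6)*(-4*0*(1 + 0)*(-3)) = (-35 + I*√6)*(-4*0*(-3)) = (-35 + I*√6)*(-1*0*(-3)) = (-35 + I*√6)*(0*(-3)) = (-35 + I*√6)*0 = 0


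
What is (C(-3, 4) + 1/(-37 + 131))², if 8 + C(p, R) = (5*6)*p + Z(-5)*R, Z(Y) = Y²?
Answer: 35721/8836 ≈ 4.0427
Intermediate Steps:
C(p, R) = -8 + 25*R + 30*p (C(p, R) = -8 + ((5*6)*p + (-5)²*R) = -8 + (30*p + 25*R) = -8 + (25*R + 30*p) = -8 + 25*R + 30*p)
(C(-3, 4) + 1/(-37 + 131))² = ((-8 + 25*4 + 30*(-3)) + 1/(-37 + 131))² = ((-8 + 100 - 90) + 1/94)² = (2 + 1/94)² = (189/94)² = 35721/8836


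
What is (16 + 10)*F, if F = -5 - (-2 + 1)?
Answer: -104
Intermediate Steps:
F = -4 (F = -5 - 1*(-1) = -5 + 1 = -4)
(16 + 10)*F = (16 + 10)*(-4) = 26*(-4) = -104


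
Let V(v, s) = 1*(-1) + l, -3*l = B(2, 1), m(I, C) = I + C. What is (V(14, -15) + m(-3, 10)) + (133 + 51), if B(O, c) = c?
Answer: 569/3 ≈ 189.67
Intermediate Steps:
m(I, C) = C + I
l = -⅓ (l = -⅓*1 = -⅓ ≈ -0.33333)
V(v, s) = -4/3 (V(v, s) = 1*(-1) - ⅓ = -1 - ⅓ = -4/3)
(V(14, -15) + m(-3, 10)) + (133 + 51) = (-4/3 + (10 - 3)) + (133 + 51) = (-4/3 + 7) + 184 = 17/3 + 184 = 569/3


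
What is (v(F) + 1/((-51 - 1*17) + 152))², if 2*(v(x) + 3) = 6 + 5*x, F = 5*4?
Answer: 17648401/7056 ≈ 2501.2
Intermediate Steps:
F = 20
v(x) = 5*x/2 (v(x) = -3 + (6 + 5*x)/2 = -3 + (3 + 5*x/2) = 5*x/2)
(v(F) + 1/((-51 - 1*17) + 152))² = ((5/2)*20 + 1/((-51 - 1*17) + 152))² = (50 + 1/((-51 - 17) + 152))² = (50 + 1/(-68 + 152))² = (50 + 1/84)² = (4201/84)² = 17648401/7056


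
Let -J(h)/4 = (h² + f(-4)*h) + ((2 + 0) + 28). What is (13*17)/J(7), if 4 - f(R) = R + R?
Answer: -221/652 ≈ -0.33896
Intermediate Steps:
f(R) = 4 - 2*R (f(R) = 4 - (R + R) = 4 - 2*R)
J(h) = -120 - 48*h - 4*h² (J(h) = -4*((h² + (4 - 2*(-4))*h) + ((2 + 0) + 28)) = -4*((h² + (4 + 8)*h) + (2 + 28)) = -4*((h² + 12*h) + 30) = -4*(30 + h² + 12*h) = -120 - 48*h - 4*h²)
(13*17)/J(7) = (13*17)/(-120 - 48*7 - 4*7²) = 221/(-120 - 336 - 4*49) = 221/(-120 - 336 - 196) = 221/(-652) = 221*(-1/652) = -221/652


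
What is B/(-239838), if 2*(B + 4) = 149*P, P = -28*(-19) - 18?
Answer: -12763/79946 ≈ -0.15965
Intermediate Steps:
P = 514 (P = 532 - 18 = 514)
B = 38289 (B = -4 + (149*514)/2 = -4 + (½)*76586 = -4 + 38293 = 38289)
B/(-239838) = 38289/(-239838) = 38289*(-1/239838) = -12763/79946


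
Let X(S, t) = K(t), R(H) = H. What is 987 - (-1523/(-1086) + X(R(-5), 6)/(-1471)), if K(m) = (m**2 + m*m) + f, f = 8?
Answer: 1574584969/1597506 ≈ 985.65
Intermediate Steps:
K(m) = 8 + 2*m**2 (K(m) = (m**2 + m*m) + 8 = (m**2 + m**2) + 8 = 2*m**2 + 8 = 8 + 2*m**2)
X(S, t) = 8 + 2*t**2
987 - (-1523/(-1086) + X(R(-5), 6)/(-1471)) = 987 - (-1523/(-1086) + (8 + 2*6**2)/(-1471)) = 987 - (-1523*(-1/1086) + (8 + 2*36)*(-1/1471)) = 987 - (1523/1086 + (8 + 72)*(-1/1471)) = 987 - (1523/1086 + 80*(-1/1471)) = 987 - (1523/1086 - 80/1471) = 987 - 1*2153453/1597506 = 987 - 2153453/1597506 = 1574584969/1597506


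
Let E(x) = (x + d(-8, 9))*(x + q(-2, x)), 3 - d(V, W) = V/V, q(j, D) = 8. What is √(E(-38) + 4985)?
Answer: √6065 ≈ 77.878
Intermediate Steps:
d(V, W) = 2 (d(V, W) = 3 - V/V = 3 - 1*1 = 3 - 1 = 2)
E(x) = (2 + x)*(8 + x) (E(x) = (x + 2)*(x + 8) = (2 + x)*(8 + x))
√(E(-38) + 4985) = √((16 + (-38)² + 10*(-38)) + 4985) = √((16 + 1444 - 380) + 4985) = √(1080 + 4985) = √6065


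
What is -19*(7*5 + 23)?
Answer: -1102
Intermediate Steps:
-19*(7*5 + 23) = -19*(35 + 23) = -19*58 = -1102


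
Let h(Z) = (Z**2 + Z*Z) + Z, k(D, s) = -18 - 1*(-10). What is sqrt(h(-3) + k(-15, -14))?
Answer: sqrt(7) ≈ 2.6458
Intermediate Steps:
k(D, s) = -8 (k(D, s) = -18 + 10 = -8)
h(Z) = Z + 2*Z**2 (h(Z) = (Z**2 + Z**2) + Z = 2*Z**2 + Z = Z + 2*Z**2)
sqrt(h(-3) + k(-15, -14)) = sqrt(-3*(1 + 2*(-3)) - 8) = sqrt(-3*(1 - 6) - 8) = sqrt(-3*(-5) - 8) = sqrt(15 - 8) = sqrt(7)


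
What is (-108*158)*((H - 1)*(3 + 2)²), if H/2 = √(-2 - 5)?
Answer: 426600 - 853200*I*√7 ≈ 4.266e+5 - 2.2574e+6*I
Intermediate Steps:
H = 2*I*√7 (H = 2*√(-2 - 5) = 2*√(-7) = 2*(I*√7) = 2*I*√7 ≈ 5.2915*I)
(-108*158)*((H - 1)*(3 + 2)²) = (-108*158)*((2*I*√7 - 1)*(3 + 2)²) = -17064*(-1 + 2*I*√7)*5² = -17064*(-1 + 2*I*√7)*25 = -17064*(-25 + 50*I*√7) = 426600 - 853200*I*√7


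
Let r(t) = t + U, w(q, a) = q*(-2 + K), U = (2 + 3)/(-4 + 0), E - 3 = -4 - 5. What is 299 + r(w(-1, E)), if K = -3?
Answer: 1211/4 ≈ 302.75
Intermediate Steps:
E = -6 (E = 3 + (-4 - 5) = 3 - 9 = -6)
U = -5/4 (U = 5/(-4) = 5*(-1/4) = -5/4 ≈ -1.2500)
w(q, a) = -5*q (w(q, a) = q*(-2 - 3) = q*(-5) = -5*q)
r(t) = -5/4 + t (r(t) = t - 5/4 = -5/4 + t)
299 + r(w(-1, E)) = 299 + (-5/4 - 5*(-1)) = 299 + (-5/4 + 5) = 299 + 15/4 = 1211/4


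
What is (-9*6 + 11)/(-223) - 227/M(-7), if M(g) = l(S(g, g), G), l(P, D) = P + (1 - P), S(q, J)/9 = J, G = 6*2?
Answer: -50578/223 ≈ -226.81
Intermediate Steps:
G = 12
S(q, J) = 9*J
l(P, D) = 1
M(g) = 1
(-9*6 + 11)/(-223) - 227/M(-7) = (-9*6 + 11)/(-223) - 227/1 = (-54 + 11)*(-1/223) - 227*1 = -43*(-1/223) - 227 = 43/223 - 227 = -50578/223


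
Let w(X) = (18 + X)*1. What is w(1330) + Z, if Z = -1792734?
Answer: -1791386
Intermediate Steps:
w(X) = 18 + X
w(1330) + Z = (18 + 1330) - 1792734 = 1348 - 1792734 = -1791386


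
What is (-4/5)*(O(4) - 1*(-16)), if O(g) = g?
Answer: -16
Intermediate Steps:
(-4/5)*(O(4) - 1*(-16)) = (-4/5)*(4 - 1*(-16)) = (-4*⅕)*(4 + 16) = -⅘*20 = -16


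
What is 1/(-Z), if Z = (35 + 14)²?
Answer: -1/2401 ≈ -0.00041649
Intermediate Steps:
Z = 2401 (Z = 49² = 2401)
1/(-Z) = 1/(-1*2401) = 1/(-2401) = -1/2401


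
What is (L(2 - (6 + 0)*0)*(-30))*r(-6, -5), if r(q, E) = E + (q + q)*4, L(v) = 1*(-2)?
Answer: -3180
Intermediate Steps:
L(v) = -2
r(q, E) = E + 8*q (r(q, E) = E + (2*q)*4 = E + 8*q)
(L(2 - (6 + 0)*0)*(-30))*r(-6, -5) = (-2*(-30))*(-5 + 8*(-6)) = 60*(-5 - 48) = 60*(-53) = -3180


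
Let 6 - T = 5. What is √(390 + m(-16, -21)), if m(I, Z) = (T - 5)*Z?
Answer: √474 ≈ 21.772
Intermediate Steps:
T = 1 (T = 6 - 1*5 = 6 - 5 = 1)
m(I, Z) = -4*Z (m(I, Z) = (1 - 5)*Z = -4*Z)
√(390 + m(-16, -21)) = √(390 - 4*(-21)) = √(390 + 84) = √474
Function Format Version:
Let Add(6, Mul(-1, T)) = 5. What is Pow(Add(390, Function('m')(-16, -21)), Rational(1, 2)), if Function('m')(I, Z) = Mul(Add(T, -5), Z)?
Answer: Pow(474, Rational(1, 2)) ≈ 21.772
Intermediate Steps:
T = 1 (T = Add(6, Mul(-1, 5)) = Add(6, -5) = 1)
Function('m')(I, Z) = Mul(-4, Z) (Function('m')(I, Z) = Mul(Add(1, -5), Z) = Mul(-4, Z))
Pow(Add(390, Function('m')(-16, -21)), Rational(1, 2)) = Pow(Add(390, Mul(-4, -21)), Rational(1, 2)) = Pow(Add(390, 84), Rational(1, 2)) = Pow(474, Rational(1, 2))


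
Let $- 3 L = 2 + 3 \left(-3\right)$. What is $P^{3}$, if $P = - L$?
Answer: $- \frac{343}{27} \approx -12.704$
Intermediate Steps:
$L = \frac{7}{3}$ ($L = - \frac{2 + 3 \left(-3\right)}{3} = - \frac{2 - 9}{3} = \left(- \frac{1}{3}\right) \left(-7\right) = \frac{7}{3} \approx 2.3333$)
$P = - \frac{7}{3}$ ($P = \left(-1\right) \frac{7}{3} = - \frac{7}{3} \approx -2.3333$)
$P^{3} = \left(- \frac{7}{3}\right)^{3} = - \frac{343}{27}$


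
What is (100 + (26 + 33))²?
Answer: 25281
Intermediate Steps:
(100 + (26 + 33))² = (100 + 59)² = 159² = 25281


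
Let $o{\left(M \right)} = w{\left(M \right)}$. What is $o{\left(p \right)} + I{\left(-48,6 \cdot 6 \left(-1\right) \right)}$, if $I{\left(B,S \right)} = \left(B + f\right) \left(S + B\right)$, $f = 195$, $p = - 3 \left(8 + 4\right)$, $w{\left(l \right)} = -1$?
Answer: $-12349$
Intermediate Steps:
$p = -36$ ($p = \left(-3\right) 12 = -36$)
$o{\left(M \right)} = -1$
$I{\left(B,S \right)} = \left(195 + B\right) \left(B + S\right)$ ($I{\left(B,S \right)} = \left(B + 195\right) \left(S + B\right) = \left(195 + B\right) \left(B + S\right)$)
$o{\left(p \right)} + I{\left(-48,6 \cdot 6 \left(-1\right) \right)} = -1 + \left(\left(-48\right)^{2} + 195 \left(-48\right) + 195 \cdot 6 \cdot 6 \left(-1\right) - 48 \cdot 6 \cdot 6 \left(-1\right)\right) = -1 + \left(2304 - 9360 + 195 \cdot 36 \left(-1\right) - 48 \cdot 36 \left(-1\right)\right) = -1 + \left(2304 - 9360 + 195 \left(-36\right) - -1728\right) = -1 + \left(2304 - 9360 - 7020 + 1728\right) = -1 - 12348 = -12349$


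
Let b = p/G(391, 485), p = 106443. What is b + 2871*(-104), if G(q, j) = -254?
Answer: -75946779/254 ≈ -2.9900e+5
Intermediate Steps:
b = -106443/254 (b = 106443/(-254) = 106443*(-1/254) = -106443/254 ≈ -419.07)
b + 2871*(-104) = -106443/254 + 2871*(-104) = -106443/254 - 298584 = -75946779/254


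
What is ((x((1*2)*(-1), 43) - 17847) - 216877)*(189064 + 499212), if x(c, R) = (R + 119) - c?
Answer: -161442018560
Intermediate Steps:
x(c, R) = 119 + R - c (x(c, R) = (119 + R) - c = 119 + R - c)
((x((1*2)*(-1), 43) - 17847) - 216877)*(189064 + 499212) = (((119 + 43 - 1*2*(-1)) - 17847) - 216877)*(189064 + 499212) = (((119 + 43 - 2*(-1)) - 17847) - 216877)*688276 = (((119 + 43 - 1*(-2)) - 17847) - 216877)*688276 = (((119 + 43 + 2) - 17847) - 216877)*688276 = ((164 - 17847) - 216877)*688276 = (-17683 - 216877)*688276 = -234560*688276 = -161442018560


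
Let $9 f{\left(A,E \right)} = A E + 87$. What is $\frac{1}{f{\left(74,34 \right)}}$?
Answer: $\frac{9}{2603} \approx 0.0034575$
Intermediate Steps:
$f{\left(A,E \right)} = \frac{29}{3} + \frac{A E}{9}$ ($f{\left(A,E \right)} = \frac{A E + 87}{9} = \frac{87 + A E}{9} = \frac{29}{3} + \frac{A E}{9}$)
$\frac{1}{f{\left(74,34 \right)}} = \frac{1}{\frac{29}{3} + \frac{1}{9} \cdot 74 \cdot 34} = \frac{1}{\frac{29}{3} + \frac{2516}{9}} = \frac{1}{\frac{2603}{9}} = \frac{9}{2603}$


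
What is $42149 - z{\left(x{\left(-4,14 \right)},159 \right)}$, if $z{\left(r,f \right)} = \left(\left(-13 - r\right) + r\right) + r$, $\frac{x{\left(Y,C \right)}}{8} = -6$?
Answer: $42210$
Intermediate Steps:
$x{\left(Y,C \right)} = -48$ ($x{\left(Y,C \right)} = 8 \left(-6\right) = -48$)
$z{\left(r,f \right)} = -13 + r$
$42149 - z{\left(x{\left(-4,14 \right)},159 \right)} = 42149 - \left(-13 - 48\right) = 42149 - -61 = 42149 + 61 = 42210$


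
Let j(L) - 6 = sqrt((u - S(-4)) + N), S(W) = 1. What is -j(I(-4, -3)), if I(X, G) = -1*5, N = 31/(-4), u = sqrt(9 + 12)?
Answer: -6 - I*sqrt(35 - 4*sqrt(21))/2 ≈ -6.0 - 2.0414*I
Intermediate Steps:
u = sqrt(21) ≈ 4.5826
N = -31/4 (N = 31*(-1/4) = -31/4 ≈ -7.7500)
I(X, G) = -5
j(L) = 6 + sqrt(-35/4 + sqrt(21)) (j(L) = 6 + sqrt((sqrt(21) - 1*1) - 31/4) = 6 + sqrt((sqrt(21) - 1) - 31/4) = 6 + sqrt((-1 + sqrt(21)) - 31/4) = 6 + sqrt(-35/4 + sqrt(21)))
-j(I(-4, -3)) = -(6 + sqrt(-35 + 4*sqrt(21))/2) = -6 - sqrt(-35 + 4*sqrt(21))/2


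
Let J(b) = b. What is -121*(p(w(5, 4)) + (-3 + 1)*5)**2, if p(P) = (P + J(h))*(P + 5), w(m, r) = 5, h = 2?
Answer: -435600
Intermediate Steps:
p(P) = (2 + P)*(5 + P) (p(P) = (P + 2)*(P + 5) = (2 + P)*(5 + P))
-121*(p(w(5, 4)) + (-3 + 1)*5)**2 = -121*((10 + 5**2 + 7*5) + (-3 + 1)*5)**2 = -121*((10 + 25 + 35) - 2*5)**2 = -121*(70 - 10)**2 = -121*60**2 = -121*3600 = -435600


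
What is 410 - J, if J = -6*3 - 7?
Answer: 435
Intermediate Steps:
J = -25 (J = -18 - 7 = -25)
410 - J = 410 - 1*(-25) = 410 + 25 = 435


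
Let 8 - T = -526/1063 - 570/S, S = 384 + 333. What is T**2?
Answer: 5570260819600/64544959249 ≈ 86.301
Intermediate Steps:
S = 717
T = 2360140/254057 (T = 8 - (-526/1063 - 570/717) = 8 - (-526*1/1063 - 570*1/717) = 8 - (-526/1063 - 190/239) = 8 - 1*(-327684/254057) = 8 + 327684/254057 = 2360140/254057 ≈ 9.2898)
T**2 = (2360140/254057)**2 = 5570260819600/64544959249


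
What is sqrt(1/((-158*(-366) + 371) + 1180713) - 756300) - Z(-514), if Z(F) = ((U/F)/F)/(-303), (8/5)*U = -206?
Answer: -515/320205552 + 13*I*sqrt(107326839529618)/154864 ≈ -1.6083e-6 + 869.66*I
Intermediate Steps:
U = -515/4 (U = (5/8)*(-206) = -515/4 ≈ -128.75)
Z(F) = 515/(1212*F**2) (Z(F) = ((-515/(4*F))/F)/(-303) = -515/(4*F**2)*(-1/303) = 515/(1212*F**2))
sqrt(1/((-158*(-366) + 371) + 1180713) - 756300) - Z(-514) = sqrt(1/((-158*(-366) + 371) + 1180713) - 756300) - 515/(1212*(-514)**2) = sqrt(1/((57828 + 371) + 1180713) - 756300) - 515/(1212*264196) = sqrt(1/(58199 + 1180713) - 756300) - 1*515/320205552 = sqrt(1/1238912 - 756300) - 515/320205552 = sqrt(-936989145599/1238912) - 515/320205552 = 13*I*sqrt(107326839529618)/154864 - 515/320205552 = -515/320205552 + 13*I*sqrt(107326839529618)/154864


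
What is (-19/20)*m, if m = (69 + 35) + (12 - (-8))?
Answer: -589/5 ≈ -117.80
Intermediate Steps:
m = 124 (m = 104 + (12 - 1*(-8)) = 104 + (12 + 8) = 104 + 20 = 124)
(-19/20)*m = -19/20*124 = -589/5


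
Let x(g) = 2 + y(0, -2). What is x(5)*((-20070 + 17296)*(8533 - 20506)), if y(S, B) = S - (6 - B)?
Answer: -199278612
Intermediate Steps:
y(S, B) = -6 + B + S (y(S, B) = S + (-6 + B) = -6 + B + S)
x(g) = -6 (x(g) = 2 + (-6 - 2 + 0) = 2 - 8 = -6)
x(5)*((-20070 + 17296)*(8533 - 20506)) = -6*(-20070 + 17296)*(8533 - 20506) = -(-16644)*(-11973) = -6*33213102 = -199278612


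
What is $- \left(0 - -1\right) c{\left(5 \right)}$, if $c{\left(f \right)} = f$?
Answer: $-5$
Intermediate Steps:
$- \left(0 - -1\right) c{\left(5 \right)} = - \left(0 - -1\right) 5 = - \left(0 + 1\right) 5 = - 1 \cdot 5 = \left(-1\right) 5 = -5$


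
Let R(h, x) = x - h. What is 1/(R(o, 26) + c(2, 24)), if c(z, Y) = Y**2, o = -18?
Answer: 1/620 ≈ 0.0016129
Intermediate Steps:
1/(R(o, 26) + c(2, 24)) = 1/((26 - 1*(-18)) + 24**2) = 1/((26 + 18) + 576) = 1/(44 + 576) = 1/620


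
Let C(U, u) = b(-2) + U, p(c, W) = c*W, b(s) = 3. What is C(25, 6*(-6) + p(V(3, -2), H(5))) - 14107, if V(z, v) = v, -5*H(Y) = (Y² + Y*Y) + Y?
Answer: -14079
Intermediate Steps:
H(Y) = -2*Y²/5 - Y/5 (H(Y) = -((Y² + Y*Y) + Y)/5 = -((Y² + Y²) + Y)/5 = -(2*Y² + Y)/5 = -(Y + 2*Y²)/5 = -2*Y²/5 - Y/5)
p(c, W) = W*c
C(U, u) = 3 + U
C(25, 6*(-6) + p(V(3, -2), H(5))) - 14107 = (3 + 25) - 14107 = 28 - 14107 = -14079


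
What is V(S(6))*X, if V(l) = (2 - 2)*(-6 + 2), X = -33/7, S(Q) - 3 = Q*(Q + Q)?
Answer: 0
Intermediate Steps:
S(Q) = 3 + 2*Q² (S(Q) = 3 + Q*(Q + Q) = 3 + Q*(2*Q) = 3 + 2*Q²)
X = -33/7 (X = -33*⅐ = -33/7 ≈ -4.7143)
V(l) = 0 (V(l) = 0*(-4) = 0)
V(S(6))*X = 0*(-33/7) = 0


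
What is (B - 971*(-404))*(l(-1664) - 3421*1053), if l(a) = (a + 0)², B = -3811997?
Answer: 2850046949321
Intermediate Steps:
l(a) = a²
(B - 971*(-404))*(l(-1664) - 3421*1053) = (-3811997 - 971*(-404))*((-1664)² - 3421*1053) = (-3811997 + 392284)*(2768896 - 3602313) = -3419713*(-833417) = 2850046949321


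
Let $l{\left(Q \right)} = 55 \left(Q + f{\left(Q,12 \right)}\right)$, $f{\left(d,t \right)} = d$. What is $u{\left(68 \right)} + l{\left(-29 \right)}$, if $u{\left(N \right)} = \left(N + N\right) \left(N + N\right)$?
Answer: $15306$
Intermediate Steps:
$u{\left(N \right)} = 4 N^{2}$ ($u{\left(N \right)} = 2 N 2 N = 4 N^{2}$)
$l{\left(Q \right)} = 110 Q$ ($l{\left(Q \right)} = 55 \left(Q + Q\right) = 55 \cdot 2 Q = 110 Q$)
$u{\left(68 \right)} + l{\left(-29 \right)} = 4 \cdot 68^{2} + 110 \left(-29\right) = 4 \cdot 4624 - 3190 = 18496 - 3190 = 15306$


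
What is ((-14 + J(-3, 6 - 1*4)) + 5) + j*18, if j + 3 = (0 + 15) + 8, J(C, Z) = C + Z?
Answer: 350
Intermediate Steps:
j = 20 (j = -3 + ((0 + 15) + 8) = -3 + (15 + 8) = -3 + 23 = 20)
((-14 + J(-3, 6 - 1*4)) + 5) + j*18 = ((-14 + (-3 + (6 - 1*4))) + 5) + 20*18 = ((-14 + (-3 + (6 - 4))) + 5) + 360 = ((-14 + (-3 + 2)) + 5) + 360 = ((-14 - 1) + 5) + 360 = (-15 + 5) + 360 = -10 + 360 = 350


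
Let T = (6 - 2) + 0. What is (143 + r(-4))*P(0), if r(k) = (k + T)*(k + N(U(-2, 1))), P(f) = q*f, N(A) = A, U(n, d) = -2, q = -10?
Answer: 0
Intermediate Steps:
T = 4 (T = 4 + 0 = 4)
P(f) = -10*f
r(k) = (-2 + k)*(4 + k) (r(k) = (k + 4)*(k - 2) = (4 + k)*(-2 + k) = (-2 + k)*(4 + k))
(143 + r(-4))*P(0) = (143 + (-8 + (-4)**2 + 2*(-4)))*(-10*0) = (143 + (-8 + 16 - 8))*0 = (143 + 0)*0 = 143*0 = 0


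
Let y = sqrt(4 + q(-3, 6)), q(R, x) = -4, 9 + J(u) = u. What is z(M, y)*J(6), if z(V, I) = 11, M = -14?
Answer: -33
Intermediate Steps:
J(u) = -9 + u
y = 0 (y = sqrt(4 - 4) = sqrt(0) = 0)
z(M, y)*J(6) = 11*(-9 + 6) = 11*(-3) = -33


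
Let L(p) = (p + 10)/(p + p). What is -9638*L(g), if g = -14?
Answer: -9638/7 ≈ -1376.9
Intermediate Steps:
L(p) = (10 + p)/(2*p) (L(p) = (10 + p)/((2*p)) = (10 + p)*(1/(2*p)) = (10 + p)/(2*p))
-9638*L(g) = -4819*(10 - 14)/(-14) = -4819*(-1)*(-4)/14 = -9638*1/7 = -9638/7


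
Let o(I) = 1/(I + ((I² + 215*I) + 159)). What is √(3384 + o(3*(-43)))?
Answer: 5*√4142425218/5532 ≈ 58.172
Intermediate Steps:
o(I) = 1/(159 + I² + 216*I) (o(I) = 1/(I + (159 + I² + 215*I)) = 1/(159 + I² + 216*I))
√(3384 + o(3*(-43))) = √(3384 + 1/(159 + (3*(-43))² + 216*(3*(-43)))) = √(3384 + 1/(159 + (-129)² + 216*(-129))) = √(3384 + 1/(159 + 16641 - 27864)) = √(3384 + 1/(-11064)) = √(3384 - 1/11064) = √(37440575/11064) = 5*√4142425218/5532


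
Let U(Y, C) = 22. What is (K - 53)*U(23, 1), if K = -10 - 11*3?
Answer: -2112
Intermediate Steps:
K = -43 (K = -10 - 33 = -43)
(K - 53)*U(23, 1) = (-43 - 53)*22 = -96*22 = -2112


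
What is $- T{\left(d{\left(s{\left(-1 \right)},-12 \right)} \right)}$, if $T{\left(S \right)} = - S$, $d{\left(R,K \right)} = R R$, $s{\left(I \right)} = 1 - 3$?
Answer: $4$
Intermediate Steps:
$s{\left(I \right)} = -2$
$d{\left(R,K \right)} = R^{2}$
$- T{\left(d{\left(s{\left(-1 \right)},-12 \right)} \right)} = - \left(-1\right) \left(-2\right)^{2} = - \left(-1\right) 4 = \left(-1\right) \left(-4\right) = 4$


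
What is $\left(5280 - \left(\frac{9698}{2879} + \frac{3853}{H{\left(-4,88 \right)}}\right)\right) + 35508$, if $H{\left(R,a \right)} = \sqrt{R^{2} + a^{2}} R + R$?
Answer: $\frac{3644203563557}{89352644} + \frac{3853 \sqrt{485}}{7759} \approx 40795.0$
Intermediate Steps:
$H{\left(R,a \right)} = R + R \sqrt{R^{2} + a^{2}}$ ($H{\left(R,a \right)} = R \sqrt{R^{2} + a^{2}} + R = R + R \sqrt{R^{2} + a^{2}}$)
$\left(5280 - \left(\frac{9698}{2879} + \frac{3853}{H{\left(-4,88 \right)}}\right)\right) + 35508 = \left(5280 - \left(\frac{9698}{2879} + 3853 \left(- \frac{1}{4 \left(1 + \sqrt{\left(-4\right)^{2} + 88^{2}}\right)}\right)\right)\right) + 35508 = \left(5280 - \left(\frac{9698}{2879} + \frac{3853}{\left(-4\right) \left(1 + \sqrt{16 + 7744}\right)}\right)\right) + 35508 = \left(5280 - \left(\frac{9698}{2879} + \frac{3853}{\left(-4\right) \left(1 + \sqrt{7760}\right)}\right)\right) + 35508 = \left(5280 - \left(\frac{9698}{2879} + \frac{3853}{\left(-4\right) \left(1 + 4 \sqrt{485}\right)}\right)\right) + 35508 = \left(5280 - \left(\frac{9698}{2879} + \frac{3853}{-4 - 16 \sqrt{485}}\right)\right) + 35508 = \left(\frac{15191422}{2879} - \frac{3853}{-4 - 16 \sqrt{485}}\right) + 35508 = \frac{117418954}{2879} - \frac{3853}{-4 - 16 \sqrt{485}}$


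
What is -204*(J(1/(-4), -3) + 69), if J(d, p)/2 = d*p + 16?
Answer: -20910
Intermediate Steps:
J(d, p) = 32 + 2*d*p (J(d, p) = 2*(d*p + 16) = 2*(16 + d*p) = 32 + 2*d*p)
-204*(J(1/(-4), -3) + 69) = -204*((32 + 2*(-3)/(-4)) + 69) = -204*((32 + 2*(-¼)*(-3)) + 69) = -204*((32 + 3/2) + 69) = -204*(67/2 + 69) = -204*205/2 = -20910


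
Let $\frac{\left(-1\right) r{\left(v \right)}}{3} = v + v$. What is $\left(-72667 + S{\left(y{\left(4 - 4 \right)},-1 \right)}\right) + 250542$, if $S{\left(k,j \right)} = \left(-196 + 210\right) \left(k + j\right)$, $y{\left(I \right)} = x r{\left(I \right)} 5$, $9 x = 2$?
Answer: $177861$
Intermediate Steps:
$r{\left(v \right)} = - 6 v$ ($r{\left(v \right)} = - 3 \left(v + v\right) = - 3 \cdot 2 v = - 6 v$)
$x = \frac{2}{9}$ ($x = \frac{1}{9} \cdot 2 = \frac{2}{9} \approx 0.22222$)
$y{\left(I \right)} = - \frac{20 I}{3}$ ($y{\left(I \right)} = \frac{2 \left(- 6 I\right)}{9} \cdot 5 = - \frac{4 I}{3} \cdot 5 = - \frac{20 I}{3}$)
$S{\left(k,j \right)} = 14 j + 14 k$ ($S{\left(k,j \right)} = 14 \left(j + k\right) = 14 j + 14 k$)
$\left(-72667 + S{\left(y{\left(4 - 4 \right)},-1 \right)}\right) + 250542 = \left(-72667 + \left(14 \left(-1\right) + 14 \left(- \frac{20 \left(4 - 4\right)}{3}\right)\right)\right) + 250542 = \left(-72667 - \left(14 - 14 \left(\left(- \frac{20}{3}\right) 0\right)\right)\right) + 250542 = \left(-72667 + \left(-14 + 14 \cdot 0\right)\right) + 250542 = \left(-72667 + \left(-14 + 0\right)\right) + 250542 = \left(-72667 - 14\right) + 250542 = -72681 + 250542 = 177861$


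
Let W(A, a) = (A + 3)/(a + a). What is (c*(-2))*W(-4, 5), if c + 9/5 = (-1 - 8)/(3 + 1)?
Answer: -81/100 ≈ -0.81000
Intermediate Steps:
W(A, a) = (3 + A)/(2*a) (W(A, a) = (3 + A)/((2*a)) = (3 + A)*(1/(2*a)) = (3 + A)/(2*a))
c = -81/20 (c = -9/5 + (-1 - 8)/(3 + 1) = -9/5 - 9/4 = -81/20 ≈ -4.0500)
(c*(-2))*W(-4, 5) = (-81/20*(-2))*((1/2)*(3 - 4)/5) = 81*((1/2)*(1/5)*(-1))/10 = (81/10)*(-1/10) = -81/100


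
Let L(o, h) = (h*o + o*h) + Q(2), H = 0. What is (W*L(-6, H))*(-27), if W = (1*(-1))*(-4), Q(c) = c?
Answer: -216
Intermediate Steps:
L(o, h) = 2 + 2*h*o (L(o, h) = (h*o + o*h) + 2 = (h*o + h*o) + 2 = 2*h*o + 2 = 2 + 2*h*o)
W = 4 (W = -1*(-4) = 4)
(W*L(-6, H))*(-27) = (4*(2 + 2*0*(-6)))*(-27) = (4*(2 + 0))*(-27) = (4*2)*(-27) = 8*(-27) = -216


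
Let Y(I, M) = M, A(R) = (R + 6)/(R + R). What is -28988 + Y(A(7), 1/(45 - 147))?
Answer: -2956777/102 ≈ -28988.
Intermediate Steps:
A(R) = (6 + R)/(2*R) (A(R) = (6 + R)/((2*R)) = (6 + R)*(1/(2*R)) = (6 + R)/(2*R))
-28988 + Y(A(7), 1/(45 - 147)) = -28988 + 1/(45 - 147) = -28988 + 1/(-102) = -28988 - 1/102 = -2956777/102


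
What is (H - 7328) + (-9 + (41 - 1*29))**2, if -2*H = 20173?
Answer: -34811/2 ≈ -17406.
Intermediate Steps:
H = -20173/2 (H = -1/2*20173 = -20173/2 ≈ -10087.)
(H - 7328) + (-9 + (41 - 1*29))**2 = (-20173/2 - 7328) + (-9 + (41 - 1*29))**2 = -34829/2 + (-9 + (41 - 29))**2 = -34829/2 + (-9 + 12)**2 = -34829/2 + 3**2 = -34829/2 + 9 = -34811/2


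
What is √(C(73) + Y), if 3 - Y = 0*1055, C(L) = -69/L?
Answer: 5*√438/73 ≈ 1.4335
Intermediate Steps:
Y = 3 (Y = 3 - 0*1055 = 3 - 1*0 = 3 + 0 = 3)
√(C(73) + Y) = √(-69/73 + 3) = √(150/73) = 5*√438/73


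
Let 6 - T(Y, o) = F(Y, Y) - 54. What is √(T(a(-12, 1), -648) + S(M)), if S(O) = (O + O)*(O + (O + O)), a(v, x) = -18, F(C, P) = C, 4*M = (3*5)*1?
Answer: √2598/4 ≈ 12.743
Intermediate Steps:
M = 15/4 (M = ((3*5)*1)/4 = (15*1)/4 = (¼)*15 = 15/4 ≈ 3.7500)
T(Y, o) = 60 - Y (T(Y, o) = 6 - (Y - 54) = 6 - (-54 + Y) = 6 + (54 - Y) = 60 - Y)
S(O) = 6*O² (S(O) = (2*O)*(O + 2*O) = (2*O)*(3*O) = 6*O²)
√(T(a(-12, 1), -648) + S(M)) = √((60 - 1*(-18)) + 6*(15/4)²) = √((60 + 18) + 6*(225/16)) = √(78 + 675/8) = √(1299/8) = √2598/4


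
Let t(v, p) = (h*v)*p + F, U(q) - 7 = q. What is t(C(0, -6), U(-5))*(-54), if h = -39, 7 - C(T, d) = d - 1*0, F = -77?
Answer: 58914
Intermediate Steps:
U(q) = 7 + q
C(T, d) = 7 - d (C(T, d) = 7 - (d - 1*0) = 7 - (d + 0) = 7 - d)
t(v, p) = -77 - 39*p*v (t(v, p) = (-39*v)*p - 77 = -39*p*v - 77 = -77 - 39*p*v)
t(C(0, -6), U(-5))*(-54) = (-77 - 39*(7 - 5)*(7 - 1*(-6)))*(-54) = (-77 - 39*2*(7 + 6))*(-54) = (-77 - 39*2*13)*(-54) = (-77 - 1014)*(-54) = -1091*(-54) = 58914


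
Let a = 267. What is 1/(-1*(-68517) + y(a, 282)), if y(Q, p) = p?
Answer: 1/68799 ≈ 1.4535e-5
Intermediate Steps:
1/(-1*(-68517) + y(a, 282)) = 1/(-1*(-68517) + 282) = 1/(68517 + 282) = 1/68799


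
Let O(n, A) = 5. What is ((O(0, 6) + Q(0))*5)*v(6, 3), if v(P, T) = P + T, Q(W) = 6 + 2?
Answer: 585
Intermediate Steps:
Q(W) = 8
((O(0, 6) + Q(0))*5)*v(6, 3) = ((5 + 8)*5)*(6 + 3) = (13*5)*9 = 65*9 = 585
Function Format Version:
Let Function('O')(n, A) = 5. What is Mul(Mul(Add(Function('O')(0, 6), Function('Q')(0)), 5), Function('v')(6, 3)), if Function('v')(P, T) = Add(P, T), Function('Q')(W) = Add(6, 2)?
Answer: 585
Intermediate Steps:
Function('Q')(W) = 8
Mul(Mul(Add(Function('O')(0, 6), Function('Q')(0)), 5), Function('v')(6, 3)) = Mul(Mul(Add(5, 8), 5), Add(6, 3)) = Mul(Mul(13, 5), 9) = Mul(65, 9) = 585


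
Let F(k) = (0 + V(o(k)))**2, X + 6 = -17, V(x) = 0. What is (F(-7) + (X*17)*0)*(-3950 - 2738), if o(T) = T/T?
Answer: 0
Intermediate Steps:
o(T) = 1
X = -23 (X = -6 - 17 = -23)
F(k) = 0 (F(k) = (0 + 0)**2 = 0**2 = 0)
(F(-7) + (X*17)*0)*(-3950 - 2738) = (0 - 23*17*0)*(-3950 - 2738) = (0 - 391*0)*(-6688) = (0 + 0)*(-6688) = 0*(-6688) = 0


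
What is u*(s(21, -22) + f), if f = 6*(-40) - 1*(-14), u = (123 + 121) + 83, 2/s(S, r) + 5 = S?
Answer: -590889/8 ≈ -73861.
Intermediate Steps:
s(S, r) = 2/(-5 + S)
u = 327 (u = 244 + 83 = 327)
f = -226 (f = -240 + 14 = -226)
u*(s(21, -22) + f) = 327*(2/(-5 + 21) - 226) = 327*(2/16 - 226) = 327*(2*(1/16) - 226) = 327*(⅛ - 226) = 327*(-1807/8) = -590889/8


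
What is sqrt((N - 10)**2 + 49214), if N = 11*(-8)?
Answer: sqrt(58818) ≈ 242.52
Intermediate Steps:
N = -88
sqrt((N - 10)**2 + 49214) = sqrt((-88 - 10)**2 + 49214) = sqrt((-98)**2 + 49214) = sqrt(9604 + 49214) = sqrt(58818)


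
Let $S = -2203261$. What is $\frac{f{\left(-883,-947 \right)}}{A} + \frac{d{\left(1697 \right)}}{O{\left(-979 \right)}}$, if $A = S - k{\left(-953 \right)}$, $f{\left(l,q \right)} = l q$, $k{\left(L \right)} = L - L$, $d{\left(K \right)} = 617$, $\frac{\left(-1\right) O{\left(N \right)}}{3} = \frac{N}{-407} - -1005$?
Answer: $- \frac{143803913591}{246373051542} \approx -0.58368$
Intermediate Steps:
$O{\left(N \right)} = -3015 + \frac{3 N}{407}$ ($O{\left(N \right)} = - 3 \left(\frac{N}{-407} - -1005\right) = - 3 \left(N \left(- \frac{1}{407}\right) + 1005\right) = - 3 \left(- \frac{N}{407} + 1005\right) = - 3 \left(1005 - \frac{N}{407}\right) = -3015 + \frac{3 N}{407}$)
$k{\left(L \right)} = 0$
$A = -2203261$ ($A = -2203261 - 0 = -2203261 + 0 = -2203261$)
$\frac{f{\left(-883,-947 \right)}}{A} + \frac{d{\left(1697 \right)}}{O{\left(-979 \right)}} = \frac{\left(-883\right) \left(-947\right)}{-2203261} + \frac{617}{-3015 + \frac{3}{407} \left(-979\right)} = 836201 \left(- \frac{1}{2203261}\right) + \frac{617}{-3015 - \frac{267}{37}} = - \frac{836201}{2203261} + \frac{617}{- \frac{111822}{37}} = - \frac{836201}{2203261} + 617 \left(- \frac{37}{111822}\right) = - \frac{836201}{2203261} - \frac{22829}{111822} = - \frac{143803913591}{246373051542}$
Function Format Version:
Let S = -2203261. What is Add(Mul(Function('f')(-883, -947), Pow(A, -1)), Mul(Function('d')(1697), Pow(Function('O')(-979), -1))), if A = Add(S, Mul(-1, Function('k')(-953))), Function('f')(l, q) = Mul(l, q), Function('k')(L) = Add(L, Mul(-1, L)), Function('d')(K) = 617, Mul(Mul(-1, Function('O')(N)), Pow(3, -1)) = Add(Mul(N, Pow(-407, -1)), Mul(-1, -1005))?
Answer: Rational(-143803913591, 246373051542) ≈ -0.58368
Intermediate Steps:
Function('O')(N) = Add(-3015, Mul(Rational(3, 407), N)) (Function('O')(N) = Mul(-3, Add(Mul(N, Pow(-407, -1)), Mul(-1, -1005))) = Mul(-3, Add(Mul(N, Rational(-1, 407)), 1005)) = Mul(-3, Add(Mul(Rational(-1, 407), N), 1005)) = Mul(-3, Add(1005, Mul(Rational(-1, 407), N))) = Add(-3015, Mul(Rational(3, 407), N)))
Function('k')(L) = 0
A = -2203261 (A = Add(-2203261, Mul(-1, 0)) = Add(-2203261, 0) = -2203261)
Add(Mul(Function('f')(-883, -947), Pow(A, -1)), Mul(Function('d')(1697), Pow(Function('O')(-979), -1))) = Add(Mul(Mul(-883, -947), Pow(-2203261, -1)), Mul(617, Pow(Add(-3015, Mul(Rational(3, 407), -979)), -1))) = Add(Mul(836201, Rational(-1, 2203261)), Mul(617, Pow(Add(-3015, Rational(-267, 37)), -1))) = Add(Rational(-836201, 2203261), Mul(617, Pow(Rational(-111822, 37), -1))) = Add(Rational(-836201, 2203261), Mul(617, Rational(-37, 111822))) = Add(Rational(-836201, 2203261), Rational(-22829, 111822)) = Rational(-143803913591, 246373051542)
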